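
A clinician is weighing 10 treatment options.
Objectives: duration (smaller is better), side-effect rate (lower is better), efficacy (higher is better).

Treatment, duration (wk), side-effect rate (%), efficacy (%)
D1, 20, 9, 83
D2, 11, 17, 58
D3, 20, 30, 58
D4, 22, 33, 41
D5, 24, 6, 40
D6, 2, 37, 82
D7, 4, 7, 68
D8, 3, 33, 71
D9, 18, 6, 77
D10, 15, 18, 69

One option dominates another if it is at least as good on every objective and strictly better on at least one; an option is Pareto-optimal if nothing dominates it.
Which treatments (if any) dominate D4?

D1, D2, D3, D7, D8, D9, D10

D1: duration 20≤22, side-effect rate 9≤33, efficacy 83≥41 — dominates D4.
D2: duration 11≤22, side-effect rate 17≤33, efficacy 58≥41 — dominates D4.
D3: duration 20≤22, side-effect rate 30≤33, efficacy 58≥41 — dominates D4.
D7: duration 4≤22, side-effect rate 7≤33, efficacy 68≥41 — dominates D4.
D8: duration 3≤22, side-effect rate 33≤33, efficacy 71≥41 — dominates D4.
D9: duration 18≤22, side-effect rate 6≤33, efficacy 77≥41 — dominates D4.
D10: duration 15≤22, side-effect rate 18≤33, efficacy 69≥41 — dominates D4.
Others (D5, D6) are each worse than D4 on at least one objective.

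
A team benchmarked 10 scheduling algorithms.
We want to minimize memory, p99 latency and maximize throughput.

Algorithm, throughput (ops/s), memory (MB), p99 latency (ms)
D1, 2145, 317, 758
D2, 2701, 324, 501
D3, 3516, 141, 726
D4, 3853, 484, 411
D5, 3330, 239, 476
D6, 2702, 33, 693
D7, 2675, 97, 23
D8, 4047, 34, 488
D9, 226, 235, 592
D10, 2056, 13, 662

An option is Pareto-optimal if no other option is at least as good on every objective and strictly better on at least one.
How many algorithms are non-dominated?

D1: dominated by D3 (throughput 3516≥2145, memory 141≤317, p99 latency 726≤758).
D2: dominated by D5 (throughput 3330≥2701, memory 239≤324, p99 latency 476≤501).
D3: dominated by D8 (throughput 4047≥3516, memory 34≤141, p99 latency 488≤726).
D4: not dominated.
D5: not dominated.
D6: not dominated.
D7: not dominated (best p99 latency).
D8: not dominated (best throughput).
D9: dominated by D7 (throughput 2675≥226, memory 97≤235, p99 latency 23≤592).
D10: not dominated (best memory).
Pareto-optimal: D4, D5, D6, D7, D8, D10 → 6.

6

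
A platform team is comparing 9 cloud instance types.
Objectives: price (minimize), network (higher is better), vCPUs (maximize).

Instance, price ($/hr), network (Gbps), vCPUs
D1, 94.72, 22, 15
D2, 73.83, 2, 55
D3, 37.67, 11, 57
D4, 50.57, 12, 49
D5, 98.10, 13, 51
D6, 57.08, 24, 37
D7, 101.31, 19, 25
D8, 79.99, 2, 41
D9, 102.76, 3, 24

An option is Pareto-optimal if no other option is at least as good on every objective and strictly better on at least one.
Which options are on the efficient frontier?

D1: dominated by D6 (price 57.08≤94.72, network 24≥22, vCPUs 37≥15).
D2: dominated by D3 (price 37.67≤73.83, network 11≥2, vCPUs 57≥55).
D3: not dominated (best price).
D4: not dominated.
D5: not dominated.
D6: not dominated (best network).
D7: dominated by D6 (price 57.08≤101.31, network 24≥19, vCPUs 37≥25).
D8: dominated by D2 (price 73.83≤79.99, network 2≥2, vCPUs 55≥41).
D9: dominated by D3 (price 37.67≤102.76, network 11≥3, vCPUs 57≥24).

D3, D4, D5, D6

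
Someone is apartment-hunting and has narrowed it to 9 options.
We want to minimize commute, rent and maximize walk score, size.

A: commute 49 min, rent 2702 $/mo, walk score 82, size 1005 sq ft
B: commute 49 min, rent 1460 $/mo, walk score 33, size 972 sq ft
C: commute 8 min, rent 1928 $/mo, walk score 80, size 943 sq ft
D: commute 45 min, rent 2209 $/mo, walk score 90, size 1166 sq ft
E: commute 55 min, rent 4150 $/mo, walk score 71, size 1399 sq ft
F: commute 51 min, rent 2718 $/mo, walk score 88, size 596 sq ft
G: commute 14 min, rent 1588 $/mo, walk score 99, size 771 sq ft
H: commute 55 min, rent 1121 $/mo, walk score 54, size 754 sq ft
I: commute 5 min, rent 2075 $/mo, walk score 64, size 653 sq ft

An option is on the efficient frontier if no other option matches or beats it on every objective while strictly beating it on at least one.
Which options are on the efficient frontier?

A: dominated by D (commute 45≤49, rent 2209≤2702, walk score 90≥82, size 1166≥1005).
B: not dominated.
C: not dominated.
D: not dominated.
E: not dominated (best size).
F: dominated by D (commute 45≤51, rent 2209≤2718, walk score 90≥88, size 1166≥596).
G: not dominated (best walk score).
H: not dominated (best rent).
I: not dominated (best commute).

B, C, D, E, G, H, I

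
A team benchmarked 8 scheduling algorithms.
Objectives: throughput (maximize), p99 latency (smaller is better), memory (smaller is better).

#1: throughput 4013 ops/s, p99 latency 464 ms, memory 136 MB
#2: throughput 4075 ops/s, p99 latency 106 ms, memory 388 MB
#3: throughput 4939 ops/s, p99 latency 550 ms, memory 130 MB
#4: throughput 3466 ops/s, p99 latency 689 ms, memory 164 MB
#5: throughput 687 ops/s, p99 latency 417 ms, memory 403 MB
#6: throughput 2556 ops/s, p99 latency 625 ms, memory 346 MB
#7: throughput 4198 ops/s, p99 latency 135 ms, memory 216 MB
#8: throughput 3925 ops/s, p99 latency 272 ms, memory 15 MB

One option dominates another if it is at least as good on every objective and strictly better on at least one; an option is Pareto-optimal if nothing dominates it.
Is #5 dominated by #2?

Yes

#2 vs #5: throughput 4075≥687, p99 latency 106≤417, memory 388≤403 — #2 is at least as good on every objective with at least one strict improvement.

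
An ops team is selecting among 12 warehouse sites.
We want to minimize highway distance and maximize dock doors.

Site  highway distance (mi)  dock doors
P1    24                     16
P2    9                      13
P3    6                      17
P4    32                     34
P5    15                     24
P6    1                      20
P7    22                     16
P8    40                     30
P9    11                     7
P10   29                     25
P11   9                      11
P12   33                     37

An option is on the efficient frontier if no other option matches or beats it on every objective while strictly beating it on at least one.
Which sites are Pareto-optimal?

P1: dominated by P3 (highway distance 6≤24, dock doors 17≥16).
P2: dominated by P3 (highway distance 6≤9, dock doors 17≥13).
P3: dominated by P6 (highway distance 1≤6, dock doors 20≥17).
P4: not dominated.
P5: not dominated.
P6: not dominated (best highway distance).
P7: dominated by P3 (highway distance 6≤22, dock doors 17≥16).
P8: dominated by P4 (highway distance 32≤40, dock doors 34≥30).
P9: dominated by P2 (highway distance 9≤11, dock doors 13≥7).
P10: not dominated.
P11: dominated by P2 (highway distance 9≤9, dock doors 13≥11).
P12: not dominated (best dock doors).

P4, P5, P6, P10, P12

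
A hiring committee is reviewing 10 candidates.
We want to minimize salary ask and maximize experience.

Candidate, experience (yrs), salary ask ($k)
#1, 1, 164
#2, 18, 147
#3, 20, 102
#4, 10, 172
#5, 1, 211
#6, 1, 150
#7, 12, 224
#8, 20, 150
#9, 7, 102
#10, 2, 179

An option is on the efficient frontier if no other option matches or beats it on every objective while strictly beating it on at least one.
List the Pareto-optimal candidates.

#1: dominated by #2 (experience 18≥1, salary ask 147≤164).
#2: dominated by #3 (experience 20≥18, salary ask 102≤147).
#3: not dominated.
#4: dominated by #2 (experience 18≥10, salary ask 147≤172).
#5: dominated by #1 (experience 1≥1, salary ask 164≤211).
#6: dominated by #2 (experience 18≥1, salary ask 147≤150).
#7: dominated by #2 (experience 18≥12, salary ask 147≤224).
#8: dominated by #3 (experience 20≥20, salary ask 102≤150).
#9: dominated by #3 (experience 20≥7, salary ask 102≤102).
#10: dominated by #2 (experience 18≥2, salary ask 147≤179).

#3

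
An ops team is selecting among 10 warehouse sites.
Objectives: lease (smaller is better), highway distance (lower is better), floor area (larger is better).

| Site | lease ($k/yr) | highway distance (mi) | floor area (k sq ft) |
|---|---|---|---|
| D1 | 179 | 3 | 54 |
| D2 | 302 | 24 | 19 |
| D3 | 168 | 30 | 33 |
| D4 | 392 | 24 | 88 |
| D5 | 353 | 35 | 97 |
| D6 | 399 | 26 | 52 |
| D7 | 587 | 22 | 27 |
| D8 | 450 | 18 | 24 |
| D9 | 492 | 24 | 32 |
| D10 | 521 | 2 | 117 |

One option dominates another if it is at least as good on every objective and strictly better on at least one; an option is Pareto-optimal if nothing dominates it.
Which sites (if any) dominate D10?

none

D1: worse on highway distance (3 vs 2).
D2: worse on highway distance (24 vs 2).
D3: worse on highway distance (30 vs 2).
D4: worse on highway distance (24 vs 2).
D5: worse on highway distance (35 vs 2).
D6: worse on highway distance (26 vs 2).
D7: worse on lease (587 vs 521).
D8: worse on highway distance (18 vs 2).
D9: worse on highway distance (24 vs 2).
No option dominates D10.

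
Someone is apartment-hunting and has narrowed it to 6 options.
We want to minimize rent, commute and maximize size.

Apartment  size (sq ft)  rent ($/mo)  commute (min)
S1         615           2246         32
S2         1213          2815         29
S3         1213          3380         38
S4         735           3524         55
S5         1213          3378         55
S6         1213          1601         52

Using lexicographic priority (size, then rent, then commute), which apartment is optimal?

S6

First maximize size: best is 1213, kept {S2, S3, S5, S6}.
Then minimize rent: best is 1601, kept {S6}.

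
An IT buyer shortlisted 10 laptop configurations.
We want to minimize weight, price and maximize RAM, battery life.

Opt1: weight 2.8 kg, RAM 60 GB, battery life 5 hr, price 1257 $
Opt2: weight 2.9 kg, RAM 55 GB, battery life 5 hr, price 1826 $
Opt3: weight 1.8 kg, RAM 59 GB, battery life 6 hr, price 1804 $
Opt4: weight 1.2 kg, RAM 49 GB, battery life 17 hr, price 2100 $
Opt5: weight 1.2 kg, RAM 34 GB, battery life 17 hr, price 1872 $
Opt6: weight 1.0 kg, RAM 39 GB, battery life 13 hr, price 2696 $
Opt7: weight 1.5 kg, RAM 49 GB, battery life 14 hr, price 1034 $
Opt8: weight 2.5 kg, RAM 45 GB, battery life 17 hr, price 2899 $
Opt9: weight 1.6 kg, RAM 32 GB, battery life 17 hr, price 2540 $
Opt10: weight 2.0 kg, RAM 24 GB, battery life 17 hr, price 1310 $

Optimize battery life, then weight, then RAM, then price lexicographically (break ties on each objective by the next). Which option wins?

Opt4

First maximize battery life: best is 17, kept {Opt4, Opt5, Opt8, Opt9, Opt10}.
Then minimize weight: best is 1.2, kept {Opt4, Opt5}.
Then maximize RAM: best is 49, kept {Opt4}.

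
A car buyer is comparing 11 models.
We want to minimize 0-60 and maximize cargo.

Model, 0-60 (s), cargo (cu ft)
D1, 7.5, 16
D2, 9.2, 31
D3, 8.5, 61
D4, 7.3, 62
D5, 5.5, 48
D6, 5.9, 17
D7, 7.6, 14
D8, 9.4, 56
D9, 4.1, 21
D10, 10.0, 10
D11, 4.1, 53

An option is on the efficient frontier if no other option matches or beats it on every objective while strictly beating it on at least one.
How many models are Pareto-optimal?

D1: dominated by D4 (0-60 7.3≤7.5, cargo 62≥16).
D2: dominated by D3 (0-60 8.5≤9.2, cargo 61≥31).
D3: dominated by D4 (0-60 7.3≤8.5, cargo 62≥61).
D4: not dominated (best cargo).
D5: dominated by D11 (0-60 4.1≤5.5, cargo 53≥48).
D6: dominated by D5 (0-60 5.5≤5.9, cargo 48≥17).
D7: dominated by D1 (0-60 7.5≤7.6, cargo 16≥14).
D8: dominated by D3 (0-60 8.5≤9.4, cargo 61≥56).
D9: dominated by D11 (0-60 4.1≤4.1, cargo 53≥21).
D10: dominated by D1 (0-60 7.5≤10.0, cargo 16≥10).
D11: not dominated.
Pareto-optimal: D4, D11 → 2.

2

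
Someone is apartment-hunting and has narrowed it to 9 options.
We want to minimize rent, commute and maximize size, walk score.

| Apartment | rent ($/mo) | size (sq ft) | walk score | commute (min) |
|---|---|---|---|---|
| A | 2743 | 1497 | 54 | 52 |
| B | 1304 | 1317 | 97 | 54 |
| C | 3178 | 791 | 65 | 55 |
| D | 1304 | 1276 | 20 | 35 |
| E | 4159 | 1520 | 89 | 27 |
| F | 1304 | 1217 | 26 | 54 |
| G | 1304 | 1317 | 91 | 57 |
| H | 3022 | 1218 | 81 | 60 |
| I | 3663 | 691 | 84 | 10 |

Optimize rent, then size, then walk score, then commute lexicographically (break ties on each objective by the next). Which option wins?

B

First minimize rent: best is 1304, kept {B, D, F, G}.
Then maximize size: best is 1317, kept {B, G}.
Then maximize walk score: best is 97, kept {B}.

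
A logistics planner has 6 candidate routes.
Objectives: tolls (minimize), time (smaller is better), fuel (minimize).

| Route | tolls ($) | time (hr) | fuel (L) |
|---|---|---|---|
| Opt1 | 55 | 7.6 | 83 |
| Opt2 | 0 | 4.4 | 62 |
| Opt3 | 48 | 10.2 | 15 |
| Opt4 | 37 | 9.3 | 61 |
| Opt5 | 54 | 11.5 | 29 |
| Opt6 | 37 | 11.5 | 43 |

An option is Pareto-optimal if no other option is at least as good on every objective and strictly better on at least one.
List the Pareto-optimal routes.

Opt2, Opt3, Opt4, Opt6

Opt1: dominated by Opt2 (tolls 0≤55, time 4.4≤7.6, fuel 62≤83).
Opt2: not dominated (best tolls).
Opt3: not dominated (best fuel).
Opt4: not dominated.
Opt5: dominated by Opt3 (tolls 48≤54, time 10.2≤11.5, fuel 15≤29).
Opt6: not dominated.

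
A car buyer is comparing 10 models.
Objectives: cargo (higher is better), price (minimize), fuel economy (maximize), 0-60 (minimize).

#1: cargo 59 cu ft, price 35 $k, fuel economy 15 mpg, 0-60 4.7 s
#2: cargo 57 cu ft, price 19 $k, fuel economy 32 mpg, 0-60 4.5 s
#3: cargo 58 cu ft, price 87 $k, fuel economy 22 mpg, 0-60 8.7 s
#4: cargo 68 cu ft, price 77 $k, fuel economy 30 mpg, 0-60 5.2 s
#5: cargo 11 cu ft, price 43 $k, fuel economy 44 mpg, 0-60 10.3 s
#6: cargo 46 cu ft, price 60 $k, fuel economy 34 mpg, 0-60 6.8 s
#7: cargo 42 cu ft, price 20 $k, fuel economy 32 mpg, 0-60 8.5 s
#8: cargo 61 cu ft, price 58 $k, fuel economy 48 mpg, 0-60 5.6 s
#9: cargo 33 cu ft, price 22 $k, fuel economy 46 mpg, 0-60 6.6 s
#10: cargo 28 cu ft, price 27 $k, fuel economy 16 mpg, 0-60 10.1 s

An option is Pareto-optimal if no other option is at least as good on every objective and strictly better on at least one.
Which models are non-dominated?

#1: not dominated.
#2: not dominated (best price).
#3: dominated by #4 (cargo 68≥58, price 77≤87, fuel economy 30≥22, 0-60 5.2≤8.7).
#4: not dominated (best cargo).
#5: dominated by #9 (cargo 33≥11, price 22≤43, fuel economy 46≥44, 0-60 6.6≤10.3).
#6: dominated by #8 (cargo 61≥46, price 58≤60, fuel economy 48≥34, 0-60 5.6≤6.8).
#7: dominated by #2 (cargo 57≥42, price 19≤20, fuel economy 32≥32, 0-60 4.5≤8.5).
#8: not dominated (best fuel economy).
#9: not dominated.
#10: dominated by #2 (cargo 57≥28, price 19≤27, fuel economy 32≥16, 0-60 4.5≤10.1).

#1, #2, #4, #8, #9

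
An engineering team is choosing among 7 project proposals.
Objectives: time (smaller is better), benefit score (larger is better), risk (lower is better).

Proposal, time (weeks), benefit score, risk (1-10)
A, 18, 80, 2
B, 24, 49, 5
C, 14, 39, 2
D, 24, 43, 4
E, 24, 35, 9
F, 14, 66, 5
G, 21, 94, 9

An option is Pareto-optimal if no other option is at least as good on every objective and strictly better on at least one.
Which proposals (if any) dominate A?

B: worse on time (24 vs 18).
C: worse on benefit score (39 vs 80).
D: worse on time (24 vs 18).
E: worse on time (24 vs 18).
F: worse on benefit score (66 vs 80).
G: worse on time (21 vs 18).
No option dominates A.

none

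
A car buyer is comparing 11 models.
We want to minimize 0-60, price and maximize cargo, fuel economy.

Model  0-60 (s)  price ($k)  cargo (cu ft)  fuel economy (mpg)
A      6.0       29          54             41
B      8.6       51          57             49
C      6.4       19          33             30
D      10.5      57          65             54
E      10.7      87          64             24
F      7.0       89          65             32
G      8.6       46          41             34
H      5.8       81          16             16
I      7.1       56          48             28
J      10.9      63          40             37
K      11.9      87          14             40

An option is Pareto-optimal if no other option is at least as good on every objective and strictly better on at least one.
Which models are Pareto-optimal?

A: not dominated.
B: not dominated.
C: not dominated (best price).
D: not dominated (best fuel economy).
E: dominated by D (0-60 10.5≤10.7, price 57≤87, cargo 65≥64, fuel economy 54≥24).
F: not dominated.
G: dominated by A (0-60 6.0≤8.6, price 29≤46, cargo 54≥41, fuel economy 41≥34).
H: not dominated (best 0-60).
I: dominated by A (0-60 6.0≤7.1, price 29≤56, cargo 54≥48, fuel economy 41≥28).
J: dominated by A (0-60 6.0≤10.9, price 29≤63, cargo 54≥40, fuel economy 41≥37).
K: dominated by A (0-60 6.0≤11.9, price 29≤87, cargo 54≥14, fuel economy 41≥40).

A, B, C, D, F, H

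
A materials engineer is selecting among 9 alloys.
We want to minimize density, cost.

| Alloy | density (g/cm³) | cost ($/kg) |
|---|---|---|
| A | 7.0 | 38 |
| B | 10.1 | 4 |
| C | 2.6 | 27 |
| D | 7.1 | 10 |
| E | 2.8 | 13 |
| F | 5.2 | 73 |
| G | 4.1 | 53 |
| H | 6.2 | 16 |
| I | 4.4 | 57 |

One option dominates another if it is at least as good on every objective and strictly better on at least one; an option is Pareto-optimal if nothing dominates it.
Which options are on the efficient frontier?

B, C, D, E

A: dominated by C (density 2.6≤7.0, cost 27≤38).
B: not dominated (best cost).
C: not dominated (best density).
D: not dominated.
E: not dominated.
F: dominated by C (density 2.6≤5.2, cost 27≤73).
G: dominated by C (density 2.6≤4.1, cost 27≤53).
H: dominated by E (density 2.8≤6.2, cost 13≤16).
I: dominated by C (density 2.6≤4.4, cost 27≤57).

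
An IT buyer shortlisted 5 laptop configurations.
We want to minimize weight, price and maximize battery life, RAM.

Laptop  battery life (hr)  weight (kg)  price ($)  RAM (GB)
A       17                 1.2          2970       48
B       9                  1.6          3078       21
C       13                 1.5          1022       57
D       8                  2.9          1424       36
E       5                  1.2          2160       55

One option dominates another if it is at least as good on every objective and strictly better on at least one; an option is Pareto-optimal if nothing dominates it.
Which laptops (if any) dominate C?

A: worse on price (2970 vs 1022).
B: worse on battery life (9 vs 13).
D: worse on battery life (8 vs 13).
E: worse on battery life (5 vs 13).
No option dominates C.

none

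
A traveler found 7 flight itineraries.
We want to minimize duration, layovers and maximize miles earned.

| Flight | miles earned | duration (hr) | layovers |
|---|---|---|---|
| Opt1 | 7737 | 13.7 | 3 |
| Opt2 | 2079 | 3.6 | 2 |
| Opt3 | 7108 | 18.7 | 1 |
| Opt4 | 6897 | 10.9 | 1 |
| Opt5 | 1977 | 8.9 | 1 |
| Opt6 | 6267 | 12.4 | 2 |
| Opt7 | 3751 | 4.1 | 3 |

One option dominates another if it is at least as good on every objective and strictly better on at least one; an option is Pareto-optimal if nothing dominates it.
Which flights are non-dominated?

Opt1, Opt2, Opt3, Opt4, Opt5, Opt7

Opt1: not dominated (best miles earned).
Opt2: not dominated (best duration).
Opt3: not dominated.
Opt4: not dominated.
Opt5: not dominated.
Opt6: dominated by Opt4 (miles earned 6897≥6267, duration 10.9≤12.4, layovers 1≤2).
Opt7: not dominated.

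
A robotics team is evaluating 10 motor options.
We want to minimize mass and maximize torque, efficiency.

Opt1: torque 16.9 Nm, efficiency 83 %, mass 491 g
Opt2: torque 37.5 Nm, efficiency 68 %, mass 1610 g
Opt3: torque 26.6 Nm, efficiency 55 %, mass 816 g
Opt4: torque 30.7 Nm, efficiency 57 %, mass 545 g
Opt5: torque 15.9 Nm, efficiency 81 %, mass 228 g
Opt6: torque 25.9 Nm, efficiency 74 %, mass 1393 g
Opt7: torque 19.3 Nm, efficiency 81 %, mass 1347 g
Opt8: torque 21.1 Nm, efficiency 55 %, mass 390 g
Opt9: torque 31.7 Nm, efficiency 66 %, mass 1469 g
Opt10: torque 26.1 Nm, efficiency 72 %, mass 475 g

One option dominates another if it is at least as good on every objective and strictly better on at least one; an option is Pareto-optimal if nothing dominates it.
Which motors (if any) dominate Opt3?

Opt4: torque 30.7≥26.6, efficiency 57≥55, mass 545≤816 — dominates Opt3.
Others (Opt1, Opt2, Opt5, Opt6, Opt7, Opt8, Opt9, Opt10) are each worse than Opt3 on at least one objective.

Opt4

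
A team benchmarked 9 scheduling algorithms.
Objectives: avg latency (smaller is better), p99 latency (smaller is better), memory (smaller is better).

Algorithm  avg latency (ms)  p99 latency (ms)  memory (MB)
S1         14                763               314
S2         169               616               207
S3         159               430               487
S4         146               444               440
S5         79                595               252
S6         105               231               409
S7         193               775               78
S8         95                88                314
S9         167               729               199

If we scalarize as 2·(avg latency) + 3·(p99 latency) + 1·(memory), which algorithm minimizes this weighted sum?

S1: 2·14 + 3·763 + 1·314 = 2631
S2: 2·169 + 3·616 + 1·207 = 2393
S3: 2·159 + 3·430 + 1·487 = 2095
S4: 2·146 + 3·444 + 1·440 = 2064
S5: 2·79 + 3·595 + 1·252 = 2195
S6: 2·105 + 3·231 + 1·409 = 1312
S7: 2·193 + 3·775 + 1·78 = 2789
S8: 2·95 + 3·88 + 1·314 = 768
S9: 2·167 + 3·729 + 1·199 = 2720
Lowest: S8 at 768.

S8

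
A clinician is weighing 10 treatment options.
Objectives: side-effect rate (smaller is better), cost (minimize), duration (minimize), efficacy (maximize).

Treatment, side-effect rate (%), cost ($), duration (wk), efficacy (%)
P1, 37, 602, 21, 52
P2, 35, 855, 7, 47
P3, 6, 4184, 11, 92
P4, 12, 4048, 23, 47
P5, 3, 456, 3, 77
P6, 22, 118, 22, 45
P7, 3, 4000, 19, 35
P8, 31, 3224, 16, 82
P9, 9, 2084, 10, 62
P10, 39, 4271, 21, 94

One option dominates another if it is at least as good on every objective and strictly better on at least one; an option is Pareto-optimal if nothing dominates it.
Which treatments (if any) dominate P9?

P5: side-effect rate 3≤9, cost 456≤2084, duration 3≤10, efficacy 77≥62 — dominates P9.
Others (P1, P2, P3, P4, P6, P7, P8, P10) are each worse than P9 on at least one objective.

P5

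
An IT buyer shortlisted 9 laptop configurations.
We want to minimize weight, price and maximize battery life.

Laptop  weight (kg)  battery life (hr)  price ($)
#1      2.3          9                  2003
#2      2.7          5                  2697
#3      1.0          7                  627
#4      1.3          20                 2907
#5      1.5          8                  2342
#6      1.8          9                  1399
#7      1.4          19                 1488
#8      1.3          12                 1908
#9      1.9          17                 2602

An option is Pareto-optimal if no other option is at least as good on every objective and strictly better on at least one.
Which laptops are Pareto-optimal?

#3, #4, #6, #7, #8

#1: dominated by #6 (weight 1.8≤2.3, battery life 9≥9, price 1399≤2003).
#2: dominated by #1 (weight 2.3≤2.7, battery life 9≥5, price 2003≤2697).
#3: not dominated (best weight).
#4: not dominated (best battery life).
#5: dominated by #7 (weight 1.4≤1.5, battery life 19≥8, price 1488≤2342).
#6: not dominated.
#7: not dominated.
#8: not dominated.
#9: dominated by #7 (weight 1.4≤1.9, battery life 19≥17, price 1488≤2602).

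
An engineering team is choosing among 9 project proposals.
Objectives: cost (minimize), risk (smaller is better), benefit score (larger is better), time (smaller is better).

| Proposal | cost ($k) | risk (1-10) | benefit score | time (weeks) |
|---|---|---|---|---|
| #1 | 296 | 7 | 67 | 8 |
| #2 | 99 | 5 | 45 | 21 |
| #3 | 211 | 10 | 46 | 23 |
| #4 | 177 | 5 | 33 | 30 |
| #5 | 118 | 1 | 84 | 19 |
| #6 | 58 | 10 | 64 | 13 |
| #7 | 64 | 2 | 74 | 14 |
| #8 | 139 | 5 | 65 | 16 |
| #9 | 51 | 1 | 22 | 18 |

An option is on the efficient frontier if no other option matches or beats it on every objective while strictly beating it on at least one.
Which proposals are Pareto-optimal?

#1, #5, #6, #7, #9

#1: not dominated (best time).
#2: dominated by #7 (cost 64≤99, risk 2≤5, benefit score 74≥45, time 14≤21).
#3: dominated by #5 (cost 118≤211, risk 1≤10, benefit score 84≥46, time 19≤23).
#4: dominated by #2 (cost 99≤177, risk 5≤5, benefit score 45≥33, time 21≤30).
#5: not dominated (best benefit score).
#6: not dominated.
#7: not dominated.
#8: dominated by #7 (cost 64≤139, risk 2≤5, benefit score 74≥65, time 14≤16).
#9: not dominated (best cost).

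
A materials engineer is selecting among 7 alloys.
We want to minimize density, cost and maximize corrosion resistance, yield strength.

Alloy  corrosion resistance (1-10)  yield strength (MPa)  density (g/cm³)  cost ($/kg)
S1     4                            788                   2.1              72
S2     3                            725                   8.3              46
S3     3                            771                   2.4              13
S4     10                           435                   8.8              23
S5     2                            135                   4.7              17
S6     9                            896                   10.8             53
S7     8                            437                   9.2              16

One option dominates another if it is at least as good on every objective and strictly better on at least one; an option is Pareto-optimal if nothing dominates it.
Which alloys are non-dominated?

S1: not dominated (best density).
S2: dominated by S3 (corrosion resistance 3≥3, yield strength 771≥725, density 2.4≤8.3, cost 13≤46).
S3: not dominated (best cost).
S4: not dominated (best corrosion resistance).
S5: dominated by S3 (corrosion resistance 3≥2, yield strength 771≥135, density 2.4≤4.7, cost 13≤17).
S6: not dominated (best yield strength).
S7: not dominated.

S1, S3, S4, S6, S7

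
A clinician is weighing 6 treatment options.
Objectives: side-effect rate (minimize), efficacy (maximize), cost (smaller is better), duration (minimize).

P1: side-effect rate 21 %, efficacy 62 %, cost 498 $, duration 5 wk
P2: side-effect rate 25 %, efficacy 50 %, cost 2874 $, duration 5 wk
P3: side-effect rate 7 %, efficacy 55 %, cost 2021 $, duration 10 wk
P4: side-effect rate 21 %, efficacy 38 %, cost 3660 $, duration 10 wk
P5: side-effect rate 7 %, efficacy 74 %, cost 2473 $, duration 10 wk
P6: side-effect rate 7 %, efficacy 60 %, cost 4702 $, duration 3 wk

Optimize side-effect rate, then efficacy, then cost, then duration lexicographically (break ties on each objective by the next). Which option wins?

P5

First minimize side-effect rate: best is 7, kept {P3, P5, P6}.
Then maximize efficacy: best is 74, kept {P5}.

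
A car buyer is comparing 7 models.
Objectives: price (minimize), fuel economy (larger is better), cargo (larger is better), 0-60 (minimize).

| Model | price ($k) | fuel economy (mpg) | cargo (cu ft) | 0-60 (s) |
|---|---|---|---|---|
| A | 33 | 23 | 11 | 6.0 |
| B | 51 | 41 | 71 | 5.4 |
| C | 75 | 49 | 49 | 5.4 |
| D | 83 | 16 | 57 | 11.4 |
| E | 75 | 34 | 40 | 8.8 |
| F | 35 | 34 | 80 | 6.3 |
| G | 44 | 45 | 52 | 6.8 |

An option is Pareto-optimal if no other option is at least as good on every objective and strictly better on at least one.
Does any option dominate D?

B vs D: price 51≤83, fuel economy 41≥16, cargo 71≥57, 0-60 5.4≤11.4 — B is at least as good on every objective and strictly better on at least one, so B dominates D.

Yes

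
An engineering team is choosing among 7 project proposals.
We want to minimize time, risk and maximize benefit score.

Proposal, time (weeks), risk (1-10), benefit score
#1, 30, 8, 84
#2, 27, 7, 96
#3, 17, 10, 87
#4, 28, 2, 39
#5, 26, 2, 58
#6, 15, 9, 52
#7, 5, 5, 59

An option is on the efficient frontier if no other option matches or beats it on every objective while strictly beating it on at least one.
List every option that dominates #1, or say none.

#2

#2: time 27≤30, risk 7≤8, benefit score 96≥84 — dominates #1.
Others (#3, #4, #5, #6, #7) are each worse than #1 on at least one objective.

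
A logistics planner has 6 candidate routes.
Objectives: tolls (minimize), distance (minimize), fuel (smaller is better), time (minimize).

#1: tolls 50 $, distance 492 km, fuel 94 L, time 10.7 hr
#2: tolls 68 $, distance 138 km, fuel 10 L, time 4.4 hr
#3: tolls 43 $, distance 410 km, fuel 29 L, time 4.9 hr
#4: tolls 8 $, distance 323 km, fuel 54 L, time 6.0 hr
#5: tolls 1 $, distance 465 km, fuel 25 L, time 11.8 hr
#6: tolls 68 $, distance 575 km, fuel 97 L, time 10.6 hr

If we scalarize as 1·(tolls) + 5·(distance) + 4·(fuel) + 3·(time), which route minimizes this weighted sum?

#2

#1: 1·50 + 5·492 + 4·94 + 3·10.7 = 2918.1
#2: 1·68 + 5·138 + 4·10 + 3·4.4 = 811.2
#3: 1·43 + 5·410 + 4·29 + 3·4.9 = 2223.7
#4: 1·8 + 5·323 + 4·54 + 3·6.0 = 1857.0
#5: 1·1 + 5·465 + 4·25 + 3·11.8 = 2461.4
#6: 1·68 + 5·575 + 4·97 + 3·10.6 = 3362.8
Lowest: #2 at 811.2.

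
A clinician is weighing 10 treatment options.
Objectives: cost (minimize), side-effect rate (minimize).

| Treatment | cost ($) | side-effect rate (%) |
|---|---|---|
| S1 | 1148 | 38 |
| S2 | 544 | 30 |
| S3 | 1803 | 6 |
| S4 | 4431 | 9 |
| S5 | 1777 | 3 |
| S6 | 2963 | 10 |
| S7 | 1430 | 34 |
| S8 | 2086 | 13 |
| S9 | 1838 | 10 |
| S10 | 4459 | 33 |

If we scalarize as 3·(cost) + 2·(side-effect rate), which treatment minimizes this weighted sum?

S2

S1: 3·1148 + 2·38 = 3520
S2: 3·544 + 2·30 = 1692
S3: 3·1803 + 2·6 = 5421
S4: 3·4431 + 2·9 = 13311
S5: 3·1777 + 2·3 = 5337
S6: 3·2963 + 2·10 = 8909
S7: 3·1430 + 2·34 = 4358
S8: 3·2086 + 2·13 = 6284
S9: 3·1838 + 2·10 = 5534
S10: 3·4459 + 2·33 = 13443
Lowest: S2 at 1692.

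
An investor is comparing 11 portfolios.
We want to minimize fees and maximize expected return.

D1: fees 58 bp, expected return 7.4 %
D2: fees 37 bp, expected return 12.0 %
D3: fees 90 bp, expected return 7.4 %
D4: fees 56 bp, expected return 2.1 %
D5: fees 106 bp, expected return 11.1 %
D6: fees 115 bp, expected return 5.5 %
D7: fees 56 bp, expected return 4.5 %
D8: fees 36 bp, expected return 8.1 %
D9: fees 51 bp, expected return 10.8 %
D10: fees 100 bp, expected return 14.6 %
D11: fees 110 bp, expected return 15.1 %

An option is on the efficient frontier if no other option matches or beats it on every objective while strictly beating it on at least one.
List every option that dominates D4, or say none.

D2, D7, D8, D9

D2: fees 37≤56, expected return 12.0≥2.1 — dominates D4.
D7: fees 56≤56, expected return 4.5≥2.1 — dominates D4.
D8: fees 36≤56, expected return 8.1≥2.1 — dominates D4.
D9: fees 51≤56, expected return 10.8≥2.1 — dominates D4.
Others (D1, D3, D5, D6, D10, D11) are each worse than D4 on at least one objective.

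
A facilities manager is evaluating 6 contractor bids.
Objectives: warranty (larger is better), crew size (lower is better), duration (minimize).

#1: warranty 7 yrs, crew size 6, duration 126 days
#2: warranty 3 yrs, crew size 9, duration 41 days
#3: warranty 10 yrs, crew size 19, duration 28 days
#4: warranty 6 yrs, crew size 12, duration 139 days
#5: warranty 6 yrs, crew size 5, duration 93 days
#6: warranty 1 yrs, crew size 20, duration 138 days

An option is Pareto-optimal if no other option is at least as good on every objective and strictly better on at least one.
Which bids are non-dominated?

#1: not dominated.
#2: not dominated.
#3: not dominated (best warranty).
#4: dominated by #1 (warranty 7≥6, crew size 6≤12, duration 126≤139).
#5: not dominated (best crew size).
#6: dominated by #1 (warranty 7≥1, crew size 6≤20, duration 126≤138).

#1, #2, #3, #5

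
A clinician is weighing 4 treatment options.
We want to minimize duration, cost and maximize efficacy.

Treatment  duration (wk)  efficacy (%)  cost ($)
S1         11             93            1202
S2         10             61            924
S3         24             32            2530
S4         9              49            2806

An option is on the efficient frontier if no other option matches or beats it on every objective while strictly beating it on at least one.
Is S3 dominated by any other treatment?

Yes

S1 vs S3: duration 11≤24, efficacy 93≥32, cost 1202≤2530 — S1 is at least as good on every objective and strictly better on at least one, so S1 dominates S3.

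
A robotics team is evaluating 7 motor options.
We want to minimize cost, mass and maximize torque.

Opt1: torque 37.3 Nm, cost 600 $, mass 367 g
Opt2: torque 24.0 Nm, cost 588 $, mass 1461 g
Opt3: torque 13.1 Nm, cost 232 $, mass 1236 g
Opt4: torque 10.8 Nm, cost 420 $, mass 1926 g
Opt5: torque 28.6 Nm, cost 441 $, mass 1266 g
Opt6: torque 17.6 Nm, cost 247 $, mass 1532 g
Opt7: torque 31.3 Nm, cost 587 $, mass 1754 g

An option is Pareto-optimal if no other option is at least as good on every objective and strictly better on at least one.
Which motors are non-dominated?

Opt1: not dominated (best torque).
Opt2: dominated by Opt5 (torque 28.6≥24.0, cost 441≤588, mass 1266≤1461).
Opt3: not dominated (best cost).
Opt4: dominated by Opt3 (torque 13.1≥10.8, cost 232≤420, mass 1236≤1926).
Opt5: not dominated.
Opt6: not dominated.
Opt7: not dominated.

Opt1, Opt3, Opt5, Opt6, Opt7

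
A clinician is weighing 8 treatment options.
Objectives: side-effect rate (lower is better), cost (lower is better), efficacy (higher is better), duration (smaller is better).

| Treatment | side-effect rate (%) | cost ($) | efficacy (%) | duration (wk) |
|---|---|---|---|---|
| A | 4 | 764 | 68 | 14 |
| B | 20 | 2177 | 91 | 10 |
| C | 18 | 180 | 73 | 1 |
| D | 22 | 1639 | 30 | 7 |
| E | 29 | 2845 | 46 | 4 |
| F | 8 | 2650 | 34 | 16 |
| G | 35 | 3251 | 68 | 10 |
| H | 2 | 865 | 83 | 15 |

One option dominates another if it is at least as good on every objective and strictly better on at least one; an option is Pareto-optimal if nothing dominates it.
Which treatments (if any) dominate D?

C

C: side-effect rate 18≤22, cost 180≤1639, efficacy 73≥30, duration 1≤7 — dominates D.
Others (A, B, E, F, G, H) are each worse than D on at least one objective.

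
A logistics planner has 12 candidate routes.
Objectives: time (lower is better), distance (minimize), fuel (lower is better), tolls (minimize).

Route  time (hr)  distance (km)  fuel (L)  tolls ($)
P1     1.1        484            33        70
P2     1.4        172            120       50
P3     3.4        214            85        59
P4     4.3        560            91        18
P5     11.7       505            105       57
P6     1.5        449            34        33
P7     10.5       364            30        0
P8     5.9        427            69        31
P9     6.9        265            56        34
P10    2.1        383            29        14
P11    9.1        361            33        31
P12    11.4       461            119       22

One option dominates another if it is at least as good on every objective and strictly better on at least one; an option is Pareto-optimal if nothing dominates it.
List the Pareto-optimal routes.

P1: not dominated (best time).
P2: not dominated (best distance).
P3: not dominated.
P4: dominated by P10 (time 2.1≤4.3, distance 383≤560, fuel 29≤91, tolls 14≤18).
P5: dominated by P6 (time 1.5≤11.7, distance 449≤505, fuel 34≤105, tolls 33≤57).
P6: not dominated.
P7: not dominated (best tolls).
P8: dominated by P10 (time 2.1≤5.9, distance 383≤427, fuel 29≤69, tolls 14≤31).
P9: not dominated.
P10: not dominated (best fuel).
P11: not dominated.
P12: dominated by P7 (time 10.5≤11.4, distance 364≤461, fuel 30≤119, tolls 0≤22).

P1, P2, P3, P6, P7, P9, P10, P11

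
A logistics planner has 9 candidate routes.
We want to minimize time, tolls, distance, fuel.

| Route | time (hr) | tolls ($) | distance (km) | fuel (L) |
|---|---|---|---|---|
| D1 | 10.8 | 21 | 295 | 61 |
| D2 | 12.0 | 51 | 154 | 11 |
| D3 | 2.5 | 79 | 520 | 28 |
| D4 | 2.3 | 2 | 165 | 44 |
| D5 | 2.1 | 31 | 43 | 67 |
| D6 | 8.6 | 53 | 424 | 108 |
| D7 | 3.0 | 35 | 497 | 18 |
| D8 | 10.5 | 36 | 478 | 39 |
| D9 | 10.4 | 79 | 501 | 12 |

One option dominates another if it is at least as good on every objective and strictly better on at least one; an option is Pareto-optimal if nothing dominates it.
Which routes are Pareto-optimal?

D1: dominated by D4 (time 2.3≤10.8, tolls 2≤21, distance 165≤295, fuel 44≤61).
D2: not dominated (best fuel).
D3: not dominated.
D4: not dominated (best tolls).
D5: not dominated (best time).
D6: dominated by D4 (time 2.3≤8.6, tolls 2≤53, distance 165≤424, fuel 44≤108).
D7: not dominated.
D8: not dominated.
D9: not dominated.

D2, D3, D4, D5, D7, D8, D9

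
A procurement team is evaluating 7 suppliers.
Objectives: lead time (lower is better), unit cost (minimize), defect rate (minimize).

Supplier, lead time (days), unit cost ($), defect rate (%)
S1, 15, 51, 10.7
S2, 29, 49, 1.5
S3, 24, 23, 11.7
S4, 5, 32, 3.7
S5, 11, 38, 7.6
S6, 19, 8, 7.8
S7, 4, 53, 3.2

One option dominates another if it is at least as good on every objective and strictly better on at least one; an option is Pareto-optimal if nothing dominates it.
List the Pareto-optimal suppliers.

S2, S4, S6, S7

S1: dominated by S4 (lead time 5≤15, unit cost 32≤51, defect rate 3.7≤10.7).
S2: not dominated (best defect rate).
S3: dominated by S6 (lead time 19≤24, unit cost 8≤23, defect rate 7.8≤11.7).
S4: not dominated.
S5: dominated by S4 (lead time 5≤11, unit cost 32≤38, defect rate 3.7≤7.6).
S6: not dominated (best unit cost).
S7: not dominated (best lead time).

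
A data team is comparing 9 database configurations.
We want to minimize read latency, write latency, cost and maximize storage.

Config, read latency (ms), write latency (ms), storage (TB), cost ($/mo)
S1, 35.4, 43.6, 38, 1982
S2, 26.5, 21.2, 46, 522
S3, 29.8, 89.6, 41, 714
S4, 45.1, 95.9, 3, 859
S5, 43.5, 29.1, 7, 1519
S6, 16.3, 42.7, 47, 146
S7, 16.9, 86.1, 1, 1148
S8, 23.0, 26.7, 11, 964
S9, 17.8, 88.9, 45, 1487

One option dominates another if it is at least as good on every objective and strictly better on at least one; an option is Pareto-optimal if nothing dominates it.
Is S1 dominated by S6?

Yes

S6 vs S1: read latency 16.3≤35.4, write latency 42.7≤43.6, storage 47≥38, cost 146≤1982 — S6 is at least as good on every objective with at least one strict improvement.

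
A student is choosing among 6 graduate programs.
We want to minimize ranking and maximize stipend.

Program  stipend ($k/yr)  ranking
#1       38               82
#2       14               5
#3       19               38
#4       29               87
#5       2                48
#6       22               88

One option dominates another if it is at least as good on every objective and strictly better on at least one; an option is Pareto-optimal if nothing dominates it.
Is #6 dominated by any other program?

#1 vs #6: stipend 38≥22, ranking 82≤88 — #1 is at least as good on every objective and strictly better on at least one, so #1 dominates #6.

Yes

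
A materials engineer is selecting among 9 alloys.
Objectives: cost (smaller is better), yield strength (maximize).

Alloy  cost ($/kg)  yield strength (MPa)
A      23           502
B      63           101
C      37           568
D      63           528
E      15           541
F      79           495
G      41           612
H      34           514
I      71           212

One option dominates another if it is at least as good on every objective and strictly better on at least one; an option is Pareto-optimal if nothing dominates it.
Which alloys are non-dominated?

C, E, G

A: dominated by E (cost 15≤23, yield strength 541≥502).
B: dominated by A (cost 23≤63, yield strength 502≥101).
C: not dominated.
D: dominated by C (cost 37≤63, yield strength 568≥528).
E: not dominated (best cost).
F: dominated by A (cost 23≤79, yield strength 502≥495).
G: not dominated (best yield strength).
H: dominated by E (cost 15≤34, yield strength 541≥514).
I: dominated by A (cost 23≤71, yield strength 502≥212).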